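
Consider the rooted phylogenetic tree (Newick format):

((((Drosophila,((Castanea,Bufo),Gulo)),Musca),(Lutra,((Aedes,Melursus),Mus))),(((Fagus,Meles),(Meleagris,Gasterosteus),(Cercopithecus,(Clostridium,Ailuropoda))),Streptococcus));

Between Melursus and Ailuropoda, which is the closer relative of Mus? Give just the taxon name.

Melursus

The MRCA of Mus and Melursus subtends ((Aedes,Melursus),Mus) (3 taxa).
The MRCA of Mus and Ailuropoda is the root, subtending the entire tree (17 taxa).
The first is nested inside the second, so Mus shares a more recent common ancestor with Melursus.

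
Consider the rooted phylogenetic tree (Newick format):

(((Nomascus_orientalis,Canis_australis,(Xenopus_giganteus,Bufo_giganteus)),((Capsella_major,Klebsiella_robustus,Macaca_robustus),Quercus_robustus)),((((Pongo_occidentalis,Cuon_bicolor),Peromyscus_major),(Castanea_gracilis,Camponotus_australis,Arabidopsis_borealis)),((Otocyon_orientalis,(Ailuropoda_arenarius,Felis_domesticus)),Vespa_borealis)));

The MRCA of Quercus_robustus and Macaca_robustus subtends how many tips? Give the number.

The MRCA of Quercus_robustus and Macaca_robustus is the node subtending ((Capsella_major,Klebsiella_robustus,Macaca_robustus),Quercus_robustus).
That clade contains 4 terminal taxa: Capsella_major, Klebsiella_robustus, Macaca_robustus, Quercus_robustus.

4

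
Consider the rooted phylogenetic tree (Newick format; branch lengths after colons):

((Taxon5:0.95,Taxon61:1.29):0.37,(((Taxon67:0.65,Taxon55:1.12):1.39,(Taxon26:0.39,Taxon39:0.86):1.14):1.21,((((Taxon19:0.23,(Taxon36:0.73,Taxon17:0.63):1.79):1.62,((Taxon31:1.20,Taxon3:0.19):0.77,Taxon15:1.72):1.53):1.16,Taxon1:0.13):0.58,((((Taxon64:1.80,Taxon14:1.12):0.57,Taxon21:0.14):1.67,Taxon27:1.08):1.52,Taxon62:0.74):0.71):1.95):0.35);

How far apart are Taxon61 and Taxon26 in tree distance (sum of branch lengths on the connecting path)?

The path runs Taxon61 → … → MRCA → … → Taxon26; the MRCA is the root of the tree.
Branch lengths along that path: 1.29 + 0.37 + 0.35 + 1.21 + 1.14 + 0.39 = 4.75.

4.75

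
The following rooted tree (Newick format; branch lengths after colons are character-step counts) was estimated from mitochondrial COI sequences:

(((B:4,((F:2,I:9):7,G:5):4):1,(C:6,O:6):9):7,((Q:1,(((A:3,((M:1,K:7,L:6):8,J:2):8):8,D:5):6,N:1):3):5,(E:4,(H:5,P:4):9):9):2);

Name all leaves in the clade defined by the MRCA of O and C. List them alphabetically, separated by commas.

Tracing O: it sits inside (C,O).
Tracing C: it sits inside (C,O).
The smallest clade enclosing both is (C,O); the answer is its 2 terminal taxa in alphabetical order.

C, O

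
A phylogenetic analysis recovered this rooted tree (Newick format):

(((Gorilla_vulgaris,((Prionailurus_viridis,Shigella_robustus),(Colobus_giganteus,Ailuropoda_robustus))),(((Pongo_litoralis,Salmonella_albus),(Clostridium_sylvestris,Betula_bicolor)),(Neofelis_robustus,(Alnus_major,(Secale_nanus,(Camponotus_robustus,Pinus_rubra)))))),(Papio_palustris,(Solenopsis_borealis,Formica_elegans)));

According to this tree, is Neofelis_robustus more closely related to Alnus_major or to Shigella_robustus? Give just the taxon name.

Alnus_major

The MRCA of Neofelis_robustus and Alnus_major subtends (Neofelis_robustus,(Alnus_major,(Secale_nanus,(Camponotus_robustus,Pinus_rubra)))) (5 taxa).
The MRCA of Neofelis_robustus and Shigella_robustus subtends ((Gorilla_vulgaris,((Prionailurus_viridis,Shigella_robustus),(Colobus_giganteus,Ailuropoda_robustus))),(((Pongo_litoralis,Salmonella_albus),(Clostridium_sylvestris,Betula_bicolor)),(Neofelis_robustus,(Alnus_major,(Secale_nanus,(Camponotus_robustus,Pinus_rubra)))))) (14 taxa).
The first is nested inside the second, so Neofelis_robustus shares a more recent common ancestor with Alnus_major.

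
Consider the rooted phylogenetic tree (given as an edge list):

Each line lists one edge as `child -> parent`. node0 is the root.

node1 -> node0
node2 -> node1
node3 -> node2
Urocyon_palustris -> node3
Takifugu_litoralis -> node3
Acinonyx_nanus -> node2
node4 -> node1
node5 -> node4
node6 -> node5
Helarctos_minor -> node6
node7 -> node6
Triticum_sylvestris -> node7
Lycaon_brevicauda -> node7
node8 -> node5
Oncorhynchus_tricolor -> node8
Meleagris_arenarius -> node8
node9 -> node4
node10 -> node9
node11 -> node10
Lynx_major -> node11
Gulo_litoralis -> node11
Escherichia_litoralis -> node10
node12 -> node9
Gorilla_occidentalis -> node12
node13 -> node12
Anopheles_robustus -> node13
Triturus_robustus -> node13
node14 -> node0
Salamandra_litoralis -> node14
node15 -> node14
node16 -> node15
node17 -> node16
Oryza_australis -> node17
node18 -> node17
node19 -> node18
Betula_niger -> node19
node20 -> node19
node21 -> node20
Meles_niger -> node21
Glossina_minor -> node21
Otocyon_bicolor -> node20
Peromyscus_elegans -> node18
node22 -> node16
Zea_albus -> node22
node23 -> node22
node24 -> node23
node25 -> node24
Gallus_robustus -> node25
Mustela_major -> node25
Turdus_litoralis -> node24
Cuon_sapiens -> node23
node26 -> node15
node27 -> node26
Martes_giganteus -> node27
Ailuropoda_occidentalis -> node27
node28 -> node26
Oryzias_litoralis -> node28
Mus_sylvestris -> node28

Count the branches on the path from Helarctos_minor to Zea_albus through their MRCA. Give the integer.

10

The MRCA of Helarctos_minor and Zea_albus is the root of the tree.
From Helarctos_minor up to that node: 5 branches. From Zea_albus up to the same node: 5 branches. Total: 5 + 5 = 10.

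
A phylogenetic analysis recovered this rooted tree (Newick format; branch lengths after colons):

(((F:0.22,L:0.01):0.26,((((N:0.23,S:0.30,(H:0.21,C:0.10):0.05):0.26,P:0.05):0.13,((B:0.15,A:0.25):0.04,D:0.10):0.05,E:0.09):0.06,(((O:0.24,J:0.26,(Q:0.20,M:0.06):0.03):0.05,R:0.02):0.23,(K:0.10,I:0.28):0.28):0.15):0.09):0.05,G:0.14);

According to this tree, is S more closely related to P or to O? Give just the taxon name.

P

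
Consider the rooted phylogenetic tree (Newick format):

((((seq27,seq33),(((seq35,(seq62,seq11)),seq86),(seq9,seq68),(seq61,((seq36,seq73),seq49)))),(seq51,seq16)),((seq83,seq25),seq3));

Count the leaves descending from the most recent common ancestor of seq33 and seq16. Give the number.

The MRCA of seq33 and seq16 is the node subtending (((seq27,seq33),(((seq35,(seq62,seq11)),seq86),(seq9,seq68),(seq61,((seq36,seq73),seq49)))),(seq51,seq16)).
That clade contains 14 terminal taxa: seq11, seq16, seq27, seq33, seq35, seq36, seq49, seq51, seq61, seq62, seq68, seq73, seq86, seq9.

14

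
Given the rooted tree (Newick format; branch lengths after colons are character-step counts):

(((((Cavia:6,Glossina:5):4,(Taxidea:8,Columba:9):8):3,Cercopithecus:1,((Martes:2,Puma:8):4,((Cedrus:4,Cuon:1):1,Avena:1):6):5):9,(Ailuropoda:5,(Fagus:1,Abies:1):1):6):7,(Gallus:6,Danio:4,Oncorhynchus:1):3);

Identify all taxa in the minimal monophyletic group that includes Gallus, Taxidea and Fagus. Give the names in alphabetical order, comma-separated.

Abies, Ailuropoda, Avena, Cavia, Cedrus, Cercopithecus, Columba, Cuon, Danio, Fagus, Gallus, Glossina, Martes, Oncorhynchus, Puma, Taxidea

Tracing Gallus: it sits inside (Gallus,Danio,Oncorhynchus).
Tracing Taxidea: it sits inside (Taxidea,Columba).
Tracing Fagus: it sits inside (Fagus,Abies).
The smallest clade enclosing all 3 is the whole tree (their MRCA is the root), so the answer is all 16 tips in alphabetical order.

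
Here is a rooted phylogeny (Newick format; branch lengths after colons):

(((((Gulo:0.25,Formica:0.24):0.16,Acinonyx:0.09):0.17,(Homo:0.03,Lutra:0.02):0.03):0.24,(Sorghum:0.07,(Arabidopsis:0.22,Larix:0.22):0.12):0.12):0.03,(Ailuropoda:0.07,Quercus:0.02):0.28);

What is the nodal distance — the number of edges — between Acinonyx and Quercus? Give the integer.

6

The MRCA of Acinonyx and Quercus is the root of the tree.
From Acinonyx up to that node: 4 branches. From Quercus up to the same node: 2 branches. Total: 4 + 2 = 6.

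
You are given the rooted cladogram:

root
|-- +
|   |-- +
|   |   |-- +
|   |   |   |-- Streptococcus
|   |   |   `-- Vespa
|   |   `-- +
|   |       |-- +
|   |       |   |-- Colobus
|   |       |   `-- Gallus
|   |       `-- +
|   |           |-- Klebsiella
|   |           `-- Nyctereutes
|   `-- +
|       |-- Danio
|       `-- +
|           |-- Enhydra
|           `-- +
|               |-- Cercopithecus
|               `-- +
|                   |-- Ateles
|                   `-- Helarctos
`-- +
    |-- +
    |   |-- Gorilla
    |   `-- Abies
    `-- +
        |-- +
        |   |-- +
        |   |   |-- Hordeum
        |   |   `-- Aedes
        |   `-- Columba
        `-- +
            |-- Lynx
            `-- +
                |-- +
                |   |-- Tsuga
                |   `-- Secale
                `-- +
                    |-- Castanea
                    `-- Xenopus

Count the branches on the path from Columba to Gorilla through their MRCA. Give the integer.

5

The MRCA of Columba and Gorilla is the node subtending ((Gorilla,Abies),(((Hordeum,Aedes),Columba),(Lynx,((Tsuga,Secale),(Castanea,Xenopus))))).
From Columba up to that node: 3 branches. From Gorilla up to the same node: 2 branches. Total: 3 + 2 = 5.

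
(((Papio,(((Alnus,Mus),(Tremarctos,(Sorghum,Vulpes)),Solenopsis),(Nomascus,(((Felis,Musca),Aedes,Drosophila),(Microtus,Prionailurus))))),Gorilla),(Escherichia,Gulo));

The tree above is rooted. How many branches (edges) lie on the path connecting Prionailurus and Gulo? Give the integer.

The MRCA of Prionailurus and Gulo is the root of the tree.
From Prionailurus up to that node: 7 branches. From Gulo up to the same node: 2 branches. Total: 7 + 2 = 9.

9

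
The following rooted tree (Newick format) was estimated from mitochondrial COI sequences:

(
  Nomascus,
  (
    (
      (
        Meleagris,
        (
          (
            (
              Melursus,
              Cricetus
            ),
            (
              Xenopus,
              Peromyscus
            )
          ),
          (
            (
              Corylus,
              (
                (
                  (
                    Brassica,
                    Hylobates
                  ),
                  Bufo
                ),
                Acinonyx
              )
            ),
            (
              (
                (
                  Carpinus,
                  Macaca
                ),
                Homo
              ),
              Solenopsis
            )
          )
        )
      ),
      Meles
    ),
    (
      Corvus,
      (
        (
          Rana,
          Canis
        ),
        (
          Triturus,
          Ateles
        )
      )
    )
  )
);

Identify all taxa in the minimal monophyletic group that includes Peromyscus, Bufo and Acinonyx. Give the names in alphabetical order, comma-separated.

Tracing Peromyscus: it sits inside (Xenopus,Peromyscus).
Tracing Bufo: it sits inside ((Brassica,Hylobates),Bufo).
Tracing Acinonyx: it sits inside (((Brassica,Hylobates),Bufo),Acinonyx).
The smallest clade enclosing all 3 is (((Melursus,Cricetus),(Xenopus,Peromyscus)),((Corylus,(((Brassica,Hylobates),Bufo),Acinonyx)),(((Carpinus,Macaca),Homo),Solenopsis))); the answer is its 13 terminal taxa in alphabetical order.

Acinonyx, Brassica, Bufo, Carpinus, Corylus, Cricetus, Homo, Hylobates, Macaca, Melursus, Peromyscus, Solenopsis, Xenopus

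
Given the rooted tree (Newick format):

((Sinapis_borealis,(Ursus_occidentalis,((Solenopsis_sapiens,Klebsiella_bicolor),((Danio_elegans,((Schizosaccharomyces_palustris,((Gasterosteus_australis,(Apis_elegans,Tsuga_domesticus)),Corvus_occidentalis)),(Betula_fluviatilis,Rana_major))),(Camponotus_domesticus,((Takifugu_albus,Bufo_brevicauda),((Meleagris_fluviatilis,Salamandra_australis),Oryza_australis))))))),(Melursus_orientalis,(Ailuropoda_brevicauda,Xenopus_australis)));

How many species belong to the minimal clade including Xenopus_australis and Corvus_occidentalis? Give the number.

21

The MRCA of Xenopus_australis and Corvus_occidentalis is the root, so the clade is the entire tree.
That clade contains 21 terminal taxa: Ailuropoda_brevicauda, Apis_elegans, Betula_fluviatilis, Bufo_brevicauda, Camponotus_domesticus, Corvus_occidentalis, Danio_elegans, Gasterosteus_australis, Klebsiella_bicolor, Meleagris_fluviatilis, Melursus_orientalis, Oryza_australis, Rana_major, Salamandra_australis, Schizosaccharomyces_palustris, Sinapis_borealis, Solenopsis_sapiens, Takifugu_albus, Tsuga_domesticus, Ursus_occidentalis, Xenopus_australis.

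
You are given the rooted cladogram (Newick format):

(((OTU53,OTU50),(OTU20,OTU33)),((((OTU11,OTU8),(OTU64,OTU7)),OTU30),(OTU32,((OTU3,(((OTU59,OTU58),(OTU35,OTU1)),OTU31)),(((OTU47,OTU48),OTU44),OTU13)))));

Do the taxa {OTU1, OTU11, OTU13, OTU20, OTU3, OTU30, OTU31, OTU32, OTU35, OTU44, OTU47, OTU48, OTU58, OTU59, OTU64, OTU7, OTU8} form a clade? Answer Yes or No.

No

The MRCA of the listed taxa is the root, so the smallest clade containing them is the whole tree.
That clade also contains OTU33, OTU50, OTU53, which are not in the proposed group, so the group is not monophyletic.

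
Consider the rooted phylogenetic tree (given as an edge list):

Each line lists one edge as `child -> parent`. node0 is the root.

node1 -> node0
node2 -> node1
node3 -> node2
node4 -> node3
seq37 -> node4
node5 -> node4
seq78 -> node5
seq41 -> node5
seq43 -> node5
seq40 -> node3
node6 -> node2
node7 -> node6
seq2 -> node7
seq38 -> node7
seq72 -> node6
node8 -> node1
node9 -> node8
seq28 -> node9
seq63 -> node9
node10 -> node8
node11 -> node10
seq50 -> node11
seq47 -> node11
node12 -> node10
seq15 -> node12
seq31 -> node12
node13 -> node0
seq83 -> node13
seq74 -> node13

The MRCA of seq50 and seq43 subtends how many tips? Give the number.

14

The MRCA of seq50 and seq43 is the node subtending ((((seq37,(seq78,seq41,seq43)),seq40),((seq2,seq38),seq72)),((seq28,seq63),((seq50,seq47),(seq15,seq31)))).
That clade contains 14 terminal taxa: seq15, seq2, seq28, seq31, seq37, seq38, seq40, seq41, seq43, seq47, seq50, seq63, seq72, seq78.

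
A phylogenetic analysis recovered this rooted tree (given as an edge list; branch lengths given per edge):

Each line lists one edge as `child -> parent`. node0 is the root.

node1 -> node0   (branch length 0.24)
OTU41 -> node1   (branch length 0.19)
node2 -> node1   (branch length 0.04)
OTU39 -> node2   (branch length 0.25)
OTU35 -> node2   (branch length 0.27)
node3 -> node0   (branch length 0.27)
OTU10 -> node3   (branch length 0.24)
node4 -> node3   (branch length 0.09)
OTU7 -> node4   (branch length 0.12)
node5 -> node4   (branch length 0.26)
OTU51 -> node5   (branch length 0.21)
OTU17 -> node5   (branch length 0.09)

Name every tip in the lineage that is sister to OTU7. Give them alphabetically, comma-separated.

OTU17, OTU51

OTU7 attaches to the tree at the node subtending (OTU7,(OTU51,OTU17)).
The other lineage descending from that same node — the sister group — is (OTU51,OTU17); its 2 tips in alphabetical order are the answer.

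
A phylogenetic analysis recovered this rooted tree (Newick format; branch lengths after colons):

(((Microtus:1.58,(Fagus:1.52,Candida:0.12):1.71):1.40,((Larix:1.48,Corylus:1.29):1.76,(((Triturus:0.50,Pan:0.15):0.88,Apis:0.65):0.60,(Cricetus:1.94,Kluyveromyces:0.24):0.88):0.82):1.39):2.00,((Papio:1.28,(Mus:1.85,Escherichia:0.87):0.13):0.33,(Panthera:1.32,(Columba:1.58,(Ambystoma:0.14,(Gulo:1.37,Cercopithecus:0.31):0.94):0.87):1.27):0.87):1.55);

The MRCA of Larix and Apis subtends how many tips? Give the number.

The MRCA of Larix and Apis is the node subtending ((Larix,Corylus),(((Triturus,Pan),Apis),(Cricetus,Kluyveromyces))).
That clade contains 7 terminal taxa: Apis, Corylus, Cricetus, Kluyveromyces, Larix, Pan, Triturus.

7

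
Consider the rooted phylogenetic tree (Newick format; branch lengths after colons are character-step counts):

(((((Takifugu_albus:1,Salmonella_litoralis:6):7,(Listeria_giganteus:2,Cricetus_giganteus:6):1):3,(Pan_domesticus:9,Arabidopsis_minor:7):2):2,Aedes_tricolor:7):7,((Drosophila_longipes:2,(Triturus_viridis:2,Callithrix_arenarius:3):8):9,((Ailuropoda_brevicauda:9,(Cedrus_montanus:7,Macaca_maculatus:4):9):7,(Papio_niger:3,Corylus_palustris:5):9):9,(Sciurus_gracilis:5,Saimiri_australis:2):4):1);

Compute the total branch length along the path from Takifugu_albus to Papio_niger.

42

The path runs Takifugu_albus → … → MRCA → … → Papio_niger; the MRCA is the root of the tree.
Branch lengths along that path: 1 + 7 + 3 + 2 + 7 + 1 + 9 + 9 + 3 = 42.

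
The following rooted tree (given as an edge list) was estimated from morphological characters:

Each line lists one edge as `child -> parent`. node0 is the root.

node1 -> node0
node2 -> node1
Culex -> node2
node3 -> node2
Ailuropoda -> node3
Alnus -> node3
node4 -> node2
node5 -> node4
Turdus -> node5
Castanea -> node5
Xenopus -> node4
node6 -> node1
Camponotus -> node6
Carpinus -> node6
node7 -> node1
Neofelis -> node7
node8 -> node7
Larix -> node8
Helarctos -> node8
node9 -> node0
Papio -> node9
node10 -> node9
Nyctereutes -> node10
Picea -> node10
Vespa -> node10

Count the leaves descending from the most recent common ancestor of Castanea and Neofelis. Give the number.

11

The MRCA of Castanea and Neofelis is the node subtending ((Culex,(Ailuropoda,Alnus),((Turdus,Castanea),Xenopus)),(Camponotus,Carpinus),(Neofelis,(Larix,Helarctos))).
That clade contains 11 terminal taxa: Ailuropoda, Alnus, Camponotus, Carpinus, Castanea, Culex, Helarctos, Larix, Neofelis, Turdus, Xenopus.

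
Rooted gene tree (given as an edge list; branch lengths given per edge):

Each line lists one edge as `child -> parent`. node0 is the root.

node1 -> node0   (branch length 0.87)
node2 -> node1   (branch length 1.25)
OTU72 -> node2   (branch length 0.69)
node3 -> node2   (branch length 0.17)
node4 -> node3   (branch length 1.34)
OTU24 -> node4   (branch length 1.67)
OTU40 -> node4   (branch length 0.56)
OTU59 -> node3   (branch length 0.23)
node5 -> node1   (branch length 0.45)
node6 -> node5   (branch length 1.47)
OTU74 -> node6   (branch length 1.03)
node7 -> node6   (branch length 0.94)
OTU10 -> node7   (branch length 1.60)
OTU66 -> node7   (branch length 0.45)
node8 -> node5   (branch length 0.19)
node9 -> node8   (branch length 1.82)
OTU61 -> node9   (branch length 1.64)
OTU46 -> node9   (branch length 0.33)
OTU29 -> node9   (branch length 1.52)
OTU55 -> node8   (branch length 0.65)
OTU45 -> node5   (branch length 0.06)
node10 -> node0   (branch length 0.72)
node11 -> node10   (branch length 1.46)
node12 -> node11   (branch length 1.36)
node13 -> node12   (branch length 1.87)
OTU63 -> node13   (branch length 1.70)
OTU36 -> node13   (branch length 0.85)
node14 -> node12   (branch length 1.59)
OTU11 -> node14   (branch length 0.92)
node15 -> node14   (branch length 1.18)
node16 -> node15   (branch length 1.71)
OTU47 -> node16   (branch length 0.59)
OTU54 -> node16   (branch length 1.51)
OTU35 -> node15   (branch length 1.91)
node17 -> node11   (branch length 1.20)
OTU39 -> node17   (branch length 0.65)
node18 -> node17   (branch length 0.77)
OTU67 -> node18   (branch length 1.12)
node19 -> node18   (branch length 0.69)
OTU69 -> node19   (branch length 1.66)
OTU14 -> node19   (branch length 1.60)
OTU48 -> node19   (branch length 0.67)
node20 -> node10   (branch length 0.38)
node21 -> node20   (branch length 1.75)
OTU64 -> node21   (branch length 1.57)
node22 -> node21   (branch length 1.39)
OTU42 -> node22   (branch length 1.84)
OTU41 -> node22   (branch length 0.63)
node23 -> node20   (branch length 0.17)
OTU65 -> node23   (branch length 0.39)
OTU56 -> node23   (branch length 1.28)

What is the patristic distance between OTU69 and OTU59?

The path runs OTU69 → … → MRCA → … → OTU59; the MRCA is the root of the tree.
Branch lengths along that path: 1.66 + 0.69 + 0.77 + 1.20 + 1.46 + 0.72 + 0.87 + 1.25 + 0.17 + 0.23 = 9.02.

9.02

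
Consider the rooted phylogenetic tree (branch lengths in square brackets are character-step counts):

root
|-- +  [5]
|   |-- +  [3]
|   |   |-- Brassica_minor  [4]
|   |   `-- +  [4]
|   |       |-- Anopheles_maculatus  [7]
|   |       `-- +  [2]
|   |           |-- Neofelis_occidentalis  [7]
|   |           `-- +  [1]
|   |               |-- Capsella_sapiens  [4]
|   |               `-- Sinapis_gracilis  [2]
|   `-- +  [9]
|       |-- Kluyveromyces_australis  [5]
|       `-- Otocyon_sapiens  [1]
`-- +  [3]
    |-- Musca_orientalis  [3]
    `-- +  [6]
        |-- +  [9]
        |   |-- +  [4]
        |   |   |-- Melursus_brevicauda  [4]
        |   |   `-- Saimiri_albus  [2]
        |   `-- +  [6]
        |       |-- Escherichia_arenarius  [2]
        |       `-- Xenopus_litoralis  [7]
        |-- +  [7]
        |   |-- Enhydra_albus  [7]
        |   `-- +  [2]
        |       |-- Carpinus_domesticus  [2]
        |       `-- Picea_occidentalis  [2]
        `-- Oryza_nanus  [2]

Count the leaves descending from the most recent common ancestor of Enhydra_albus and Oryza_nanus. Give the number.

8

The MRCA of Enhydra_albus and Oryza_nanus is the node subtending (((Melursus_brevicauda,Saimiri_albus),(Escherichia_arenarius,Xenopus_litoralis)),(Enhydra_albus,(Carpinus_domesticus,Picea_occidentalis)),Oryza_nanus).
That clade contains 8 terminal taxa: Carpinus_domesticus, Enhydra_albus, Escherichia_arenarius, Melursus_brevicauda, Oryza_nanus, Picea_occidentalis, Saimiri_albus, Xenopus_litoralis.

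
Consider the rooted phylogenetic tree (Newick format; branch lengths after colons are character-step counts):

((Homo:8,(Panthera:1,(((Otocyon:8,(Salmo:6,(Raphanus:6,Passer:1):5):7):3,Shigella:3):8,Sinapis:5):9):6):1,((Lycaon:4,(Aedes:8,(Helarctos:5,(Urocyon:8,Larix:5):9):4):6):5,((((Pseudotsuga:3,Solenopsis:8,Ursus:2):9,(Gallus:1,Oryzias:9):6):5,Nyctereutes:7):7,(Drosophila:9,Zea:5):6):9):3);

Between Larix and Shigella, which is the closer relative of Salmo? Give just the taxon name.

Shigella

The MRCA of Salmo and Shigella subtends ((Otocyon,(Salmo,(Raphanus,Passer))),Shigella) (5 taxa).
The MRCA of Salmo and Larix is the root, subtending the entire tree (21 taxa).
The first is nested inside the second, so Salmo shares a more recent common ancestor with Shigella.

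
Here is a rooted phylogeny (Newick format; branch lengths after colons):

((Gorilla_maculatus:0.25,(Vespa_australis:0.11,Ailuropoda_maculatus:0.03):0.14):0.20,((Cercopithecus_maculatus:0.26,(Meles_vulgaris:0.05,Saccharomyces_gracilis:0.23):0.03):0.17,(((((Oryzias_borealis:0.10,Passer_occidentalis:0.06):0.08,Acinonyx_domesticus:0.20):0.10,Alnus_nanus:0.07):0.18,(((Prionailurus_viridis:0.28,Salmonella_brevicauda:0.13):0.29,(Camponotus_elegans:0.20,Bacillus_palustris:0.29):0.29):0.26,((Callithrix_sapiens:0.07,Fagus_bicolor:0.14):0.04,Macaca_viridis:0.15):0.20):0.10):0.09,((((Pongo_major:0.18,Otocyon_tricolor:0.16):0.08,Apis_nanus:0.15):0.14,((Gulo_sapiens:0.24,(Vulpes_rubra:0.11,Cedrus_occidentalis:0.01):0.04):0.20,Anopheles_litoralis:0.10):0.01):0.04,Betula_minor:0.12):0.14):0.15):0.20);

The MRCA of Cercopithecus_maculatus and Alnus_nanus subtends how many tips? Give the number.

22

The MRCA of Cercopithecus_maculatus and Alnus_nanus is the node subtending ((Cercopithecus_maculatus,(Meles_vulgaris,Saccharomyces_gracilis)),(((((Oryzias_borealis,Passer_occidentalis),Acinonyx_domesticus),Alnus_nanus),(((Prionailurus_viridis,Salmonella_brevicauda),(Camponotus_elegans,Bacillus_palustris)),((Callithrix_sapiens,Fagus_bicolor),Macaca_viridis))),((((Pongo_major,Otocyon_tricolor),Apis_nanus),((Gulo_sapiens,(Vulpes_rubra,Cedrus_occidentalis)),Anopheles_litoralis)),Betula_minor))).
That clade contains 22 terminal taxa: Acinonyx_domesticus, Alnus_nanus, Anopheles_litoralis, Apis_nanus, Bacillus_palustris, Betula_minor, Callithrix_sapiens, Camponotus_elegans, Cedrus_occidentalis, Cercopithecus_maculatus, Fagus_bicolor, Gulo_sapiens, Macaca_viridis, Meles_vulgaris, Oryzias_borealis, Otocyon_tricolor, Passer_occidentalis, Pongo_major, Prionailurus_viridis, Saccharomyces_gracilis, Salmonella_brevicauda, Vulpes_rubra.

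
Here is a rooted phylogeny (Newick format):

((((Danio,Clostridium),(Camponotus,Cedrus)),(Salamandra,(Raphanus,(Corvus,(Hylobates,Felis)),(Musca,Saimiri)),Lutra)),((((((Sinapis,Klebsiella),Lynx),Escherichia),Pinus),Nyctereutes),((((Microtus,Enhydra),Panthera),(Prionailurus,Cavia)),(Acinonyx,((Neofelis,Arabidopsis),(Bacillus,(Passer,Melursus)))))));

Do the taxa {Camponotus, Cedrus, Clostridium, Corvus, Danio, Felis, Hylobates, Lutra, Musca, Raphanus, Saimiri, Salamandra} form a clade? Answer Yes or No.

The most recent common ancestor of these taxa subtends (((Danio,Clostridium),(Camponotus,Cedrus)),(Salamandra,(Raphanus,(Corvus,(Hylobates,Felis)),(Musca,Saimiri)),Lutra)).
That clade has exactly 12 tips — every listed taxon and nothing else — so the group is monophyletic.

Yes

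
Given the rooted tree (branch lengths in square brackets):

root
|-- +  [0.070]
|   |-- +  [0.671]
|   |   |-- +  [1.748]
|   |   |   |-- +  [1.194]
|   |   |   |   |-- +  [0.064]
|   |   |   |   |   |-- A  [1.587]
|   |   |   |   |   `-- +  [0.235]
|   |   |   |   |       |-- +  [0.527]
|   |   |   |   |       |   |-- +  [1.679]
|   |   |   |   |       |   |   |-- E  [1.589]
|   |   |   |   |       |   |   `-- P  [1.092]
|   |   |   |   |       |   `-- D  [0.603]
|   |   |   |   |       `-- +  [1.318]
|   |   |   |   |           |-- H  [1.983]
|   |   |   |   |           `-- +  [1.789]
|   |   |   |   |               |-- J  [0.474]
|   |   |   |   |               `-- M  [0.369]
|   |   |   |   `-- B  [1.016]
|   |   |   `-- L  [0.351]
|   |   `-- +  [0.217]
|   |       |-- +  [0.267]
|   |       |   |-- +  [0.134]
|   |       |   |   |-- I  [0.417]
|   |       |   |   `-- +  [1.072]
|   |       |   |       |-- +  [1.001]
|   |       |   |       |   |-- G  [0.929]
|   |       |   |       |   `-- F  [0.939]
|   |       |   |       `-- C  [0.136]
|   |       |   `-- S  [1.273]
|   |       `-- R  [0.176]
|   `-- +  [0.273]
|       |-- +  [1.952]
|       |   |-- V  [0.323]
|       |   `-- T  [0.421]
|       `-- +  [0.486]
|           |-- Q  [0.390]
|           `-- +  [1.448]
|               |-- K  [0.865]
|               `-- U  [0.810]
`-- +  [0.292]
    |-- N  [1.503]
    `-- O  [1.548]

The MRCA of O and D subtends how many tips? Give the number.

The MRCA of O and D is the root, so the clade is the entire tree.
That clade contains 22 terminal taxa: A, B, C, D, E, F, G, H, I, J, K, L, M, N, O, P, Q, R, S, T, U, V.

22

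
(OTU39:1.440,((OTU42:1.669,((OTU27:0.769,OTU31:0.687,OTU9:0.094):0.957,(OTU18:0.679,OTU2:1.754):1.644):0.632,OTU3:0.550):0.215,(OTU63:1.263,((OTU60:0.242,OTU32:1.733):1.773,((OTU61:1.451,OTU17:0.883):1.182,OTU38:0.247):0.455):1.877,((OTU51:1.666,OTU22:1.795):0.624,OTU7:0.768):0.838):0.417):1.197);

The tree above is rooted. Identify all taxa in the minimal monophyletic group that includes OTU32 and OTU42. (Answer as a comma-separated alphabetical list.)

OTU17, OTU18, OTU2, OTU22, OTU27, OTU3, OTU31, OTU32, OTU38, OTU42, OTU51, OTU60, OTU61, OTU63, OTU7, OTU9

Tracing OTU32: it sits inside (OTU60,OTU32).
Tracing OTU42: it sits inside (OTU42,((OTU27,OTU31,OTU9),(OTU18,OTU2)),OTU3).
The smallest clade enclosing both is ((OTU42,((OTU27,OTU31,OTU9),(OTU18,OTU2)),OTU3),(OTU63,((OTU60,OTU32),((OTU61,OTU17),OTU38)),((OTU51,OTU22),OTU7))); the answer is its 16 terminal taxa in alphabetical order.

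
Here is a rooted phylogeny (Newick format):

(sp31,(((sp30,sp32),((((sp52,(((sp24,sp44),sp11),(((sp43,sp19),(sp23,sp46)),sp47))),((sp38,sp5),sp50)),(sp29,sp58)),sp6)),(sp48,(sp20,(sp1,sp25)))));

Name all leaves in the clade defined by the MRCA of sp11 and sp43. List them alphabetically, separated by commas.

sp11, sp19, sp23, sp24, sp43, sp44, sp46, sp47

Tracing sp11: it sits inside ((sp24,sp44),sp11).
Tracing sp43: it sits inside (sp43,sp19).
The smallest clade enclosing both is (((sp24,sp44),sp11),(((sp43,sp19),(sp23,sp46)),sp47)); the answer is its 8 terminal taxa in alphabetical order.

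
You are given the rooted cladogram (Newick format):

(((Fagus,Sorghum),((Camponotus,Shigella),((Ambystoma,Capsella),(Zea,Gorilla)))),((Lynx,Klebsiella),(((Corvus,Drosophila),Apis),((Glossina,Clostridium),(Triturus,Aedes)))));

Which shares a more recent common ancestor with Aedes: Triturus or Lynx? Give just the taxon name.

Triturus

The MRCA of Aedes and Triturus subtends (Triturus,Aedes) (2 taxa).
The MRCA of Aedes and Lynx subtends ((Lynx,Klebsiella),(((Corvus,Drosophila),Apis),((Glossina,Clostridium),(Triturus,Aedes)))) (9 taxa).
The first is nested inside the second, so Aedes shares a more recent common ancestor with Triturus.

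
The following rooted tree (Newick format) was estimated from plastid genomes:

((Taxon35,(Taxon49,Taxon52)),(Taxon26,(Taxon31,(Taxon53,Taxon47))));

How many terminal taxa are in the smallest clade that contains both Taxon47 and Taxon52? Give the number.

7

The MRCA of Taxon47 and Taxon52 is the root, so the clade is the entire tree.
That clade contains 7 terminal taxa: Taxon26, Taxon31, Taxon35, Taxon47, Taxon49, Taxon52, Taxon53.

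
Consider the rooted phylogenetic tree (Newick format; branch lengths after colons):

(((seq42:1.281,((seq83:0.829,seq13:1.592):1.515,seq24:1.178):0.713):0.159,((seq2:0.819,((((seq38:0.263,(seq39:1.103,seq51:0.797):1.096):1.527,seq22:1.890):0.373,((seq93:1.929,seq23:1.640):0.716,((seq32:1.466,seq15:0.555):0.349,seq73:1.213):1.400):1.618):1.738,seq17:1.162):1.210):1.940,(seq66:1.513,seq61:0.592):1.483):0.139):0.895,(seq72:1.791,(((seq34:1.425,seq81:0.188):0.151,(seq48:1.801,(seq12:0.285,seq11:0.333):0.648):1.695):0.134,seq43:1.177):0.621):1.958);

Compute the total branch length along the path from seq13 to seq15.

The path runs seq13 → … → MRCA → … → seq15; the MRCA is the node subtending ((seq42,((seq83,seq13),seq24)),((seq2,((((seq38,(seq39,seq51)),seq22),((seq93,seq23),((seq32,seq15),seq73))),seq17)),(seq66,seq61))).
Branch lengths along that path: 1.592 + 1.515 + 0.713 + 0.159 + 0.139 + 1.940 + 1.210 + 1.738 + 1.618 + 1.400 + 0.349 + 0.555 = 12.928.

12.928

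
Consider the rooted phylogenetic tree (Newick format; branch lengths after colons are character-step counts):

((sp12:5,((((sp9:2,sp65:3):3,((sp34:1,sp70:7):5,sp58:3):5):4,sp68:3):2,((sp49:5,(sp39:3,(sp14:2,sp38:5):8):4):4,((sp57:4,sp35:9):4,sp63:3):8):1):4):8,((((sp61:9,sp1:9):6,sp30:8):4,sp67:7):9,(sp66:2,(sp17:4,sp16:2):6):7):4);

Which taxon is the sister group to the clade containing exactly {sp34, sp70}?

sp58

The clade containing exactly {sp34, sp70} attaches to the tree at the node subtending ((sp34,sp70),sp58).
The other lineage descending from that same node — the sister group — is the single tip sp58.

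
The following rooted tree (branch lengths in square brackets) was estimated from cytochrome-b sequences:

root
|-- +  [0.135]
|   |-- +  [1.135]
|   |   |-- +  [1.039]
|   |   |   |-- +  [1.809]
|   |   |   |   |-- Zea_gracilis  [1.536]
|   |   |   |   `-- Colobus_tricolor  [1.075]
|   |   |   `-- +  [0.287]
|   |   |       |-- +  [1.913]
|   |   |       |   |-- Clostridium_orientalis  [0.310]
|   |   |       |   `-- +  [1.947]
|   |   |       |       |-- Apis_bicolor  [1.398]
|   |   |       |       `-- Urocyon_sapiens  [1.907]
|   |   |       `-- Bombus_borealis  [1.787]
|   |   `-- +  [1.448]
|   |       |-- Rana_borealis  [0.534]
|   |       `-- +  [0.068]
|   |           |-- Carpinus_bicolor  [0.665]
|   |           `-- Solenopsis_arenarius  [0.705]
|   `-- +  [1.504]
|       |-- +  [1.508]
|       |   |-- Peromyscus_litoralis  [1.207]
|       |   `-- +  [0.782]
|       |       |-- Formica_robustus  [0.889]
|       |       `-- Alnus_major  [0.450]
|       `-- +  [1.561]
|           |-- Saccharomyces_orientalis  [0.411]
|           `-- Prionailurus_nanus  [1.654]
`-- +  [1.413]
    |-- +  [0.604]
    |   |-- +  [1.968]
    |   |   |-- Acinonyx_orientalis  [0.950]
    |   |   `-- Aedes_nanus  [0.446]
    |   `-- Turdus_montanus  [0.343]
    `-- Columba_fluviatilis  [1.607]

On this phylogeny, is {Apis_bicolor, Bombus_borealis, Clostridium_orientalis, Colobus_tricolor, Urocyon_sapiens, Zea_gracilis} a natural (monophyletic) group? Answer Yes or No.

Yes

The most recent common ancestor of these taxa subtends ((Zea_gracilis,Colobus_tricolor),((Clostridium_orientalis,(Apis_bicolor,Urocyon_sapiens)),Bombus_borealis)).
That clade has exactly 6 tips — every listed taxon and nothing else — so the group is monophyletic.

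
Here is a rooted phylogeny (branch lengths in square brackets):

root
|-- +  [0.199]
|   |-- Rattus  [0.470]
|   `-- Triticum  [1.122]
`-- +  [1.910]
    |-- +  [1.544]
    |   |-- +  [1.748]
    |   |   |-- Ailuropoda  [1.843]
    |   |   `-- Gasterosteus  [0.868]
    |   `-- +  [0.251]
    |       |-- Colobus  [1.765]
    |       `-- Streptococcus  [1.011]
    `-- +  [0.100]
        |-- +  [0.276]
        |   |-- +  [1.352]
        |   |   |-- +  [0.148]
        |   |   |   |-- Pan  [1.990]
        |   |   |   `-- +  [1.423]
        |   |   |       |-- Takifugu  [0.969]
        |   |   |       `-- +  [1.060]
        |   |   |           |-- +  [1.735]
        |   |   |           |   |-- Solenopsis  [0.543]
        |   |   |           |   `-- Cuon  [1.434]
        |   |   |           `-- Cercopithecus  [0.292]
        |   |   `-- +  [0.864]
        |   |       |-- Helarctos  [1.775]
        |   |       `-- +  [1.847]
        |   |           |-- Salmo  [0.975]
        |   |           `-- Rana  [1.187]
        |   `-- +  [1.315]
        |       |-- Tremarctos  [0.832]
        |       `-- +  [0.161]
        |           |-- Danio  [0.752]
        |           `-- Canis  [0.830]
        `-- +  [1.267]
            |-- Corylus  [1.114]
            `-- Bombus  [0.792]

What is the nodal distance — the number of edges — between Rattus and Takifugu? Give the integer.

The MRCA of Rattus and Takifugu is the root of the tree.
From Rattus up to that node: 2 branches. From Takifugu up to the same node: 7 branches. Total: 2 + 7 = 9.

9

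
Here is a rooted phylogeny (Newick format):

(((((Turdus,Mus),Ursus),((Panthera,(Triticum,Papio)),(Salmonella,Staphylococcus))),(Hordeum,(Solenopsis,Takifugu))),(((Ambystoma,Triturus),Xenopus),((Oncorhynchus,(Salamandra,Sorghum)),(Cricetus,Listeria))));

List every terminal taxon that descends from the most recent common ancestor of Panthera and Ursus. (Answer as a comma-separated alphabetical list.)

Mus, Panthera, Papio, Salmonella, Staphylococcus, Triticum, Turdus, Ursus

Tracing Panthera: it sits inside (Panthera,(Triticum,Papio)).
Tracing Ursus: it sits inside ((Turdus,Mus),Ursus).
The smallest clade enclosing both is (((Turdus,Mus),Ursus),((Panthera,(Triticum,Papio)),(Salmonella,Staphylococcus))); the answer is its 8 terminal taxa in alphabetical order.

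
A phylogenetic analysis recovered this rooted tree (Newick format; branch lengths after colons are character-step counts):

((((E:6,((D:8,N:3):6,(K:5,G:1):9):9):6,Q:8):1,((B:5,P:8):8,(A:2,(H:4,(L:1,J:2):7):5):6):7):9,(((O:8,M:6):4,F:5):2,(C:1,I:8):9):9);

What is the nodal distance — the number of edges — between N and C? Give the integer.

The MRCA of N and C is the root of the tree.
From N up to that node: 6 branches. From C up to the same node: 3 branches. Total: 6 + 3 = 9.

9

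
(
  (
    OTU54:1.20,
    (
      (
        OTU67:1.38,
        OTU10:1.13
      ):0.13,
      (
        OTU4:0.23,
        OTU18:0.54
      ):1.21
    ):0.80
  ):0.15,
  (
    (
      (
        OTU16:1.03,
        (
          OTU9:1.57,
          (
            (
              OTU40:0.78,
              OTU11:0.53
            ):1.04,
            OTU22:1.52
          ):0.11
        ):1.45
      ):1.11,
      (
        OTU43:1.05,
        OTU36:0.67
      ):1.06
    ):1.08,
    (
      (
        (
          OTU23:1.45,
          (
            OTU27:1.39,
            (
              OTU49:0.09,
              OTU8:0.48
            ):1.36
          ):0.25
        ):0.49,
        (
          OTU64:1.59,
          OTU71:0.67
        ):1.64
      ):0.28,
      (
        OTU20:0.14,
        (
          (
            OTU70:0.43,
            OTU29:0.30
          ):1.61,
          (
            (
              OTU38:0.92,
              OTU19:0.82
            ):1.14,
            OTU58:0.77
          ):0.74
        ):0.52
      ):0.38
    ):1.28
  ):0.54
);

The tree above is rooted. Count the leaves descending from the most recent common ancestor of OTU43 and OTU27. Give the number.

The MRCA of OTU43 and OTU27 is the node subtending (((OTU16,(OTU9,((OTU40,OTU11),OTU22))),(OTU43,OTU36)),(((OTU23,(OTU27,(OTU49,OTU8))),(OTU64,OTU71)),(OTU20,((OTU70,OTU29),((OTU38,OTU19),OTU58))))).
That clade contains 19 terminal taxa: OTU11, OTU16, OTU19, OTU20, OTU22, OTU23, OTU27, OTU29, OTU36, OTU38, OTU40, OTU43, OTU49, OTU58, OTU64, OTU70, OTU71, OTU8, OTU9.

19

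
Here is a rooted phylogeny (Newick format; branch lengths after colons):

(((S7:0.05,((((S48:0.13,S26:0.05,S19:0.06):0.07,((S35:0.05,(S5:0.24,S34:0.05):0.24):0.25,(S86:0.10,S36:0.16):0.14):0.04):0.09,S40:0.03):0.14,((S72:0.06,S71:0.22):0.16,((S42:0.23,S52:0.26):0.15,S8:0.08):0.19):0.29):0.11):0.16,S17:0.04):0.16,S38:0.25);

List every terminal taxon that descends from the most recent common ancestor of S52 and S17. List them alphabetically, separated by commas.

S17, S19, S26, S34, S35, S36, S40, S42, S48, S5, S52, S7, S71, S72, S8, S86

Tracing S52: it sits inside (S42,S52).
Tracing S17: it sits inside ((S7,((((S48,S26,S19),((S35,(S5,S34)),(S86,S36))),S40),((S72,S71),((S42,S52),S8)))),S17).
The smallest clade enclosing both is ((S7,((((S48,S26,S19),((S35,(S5,S34)),(S86,S36))),S40),((S72,S71),((S42,S52),S8)))),S17); the answer is its 16 terminal taxa in alphabetical order.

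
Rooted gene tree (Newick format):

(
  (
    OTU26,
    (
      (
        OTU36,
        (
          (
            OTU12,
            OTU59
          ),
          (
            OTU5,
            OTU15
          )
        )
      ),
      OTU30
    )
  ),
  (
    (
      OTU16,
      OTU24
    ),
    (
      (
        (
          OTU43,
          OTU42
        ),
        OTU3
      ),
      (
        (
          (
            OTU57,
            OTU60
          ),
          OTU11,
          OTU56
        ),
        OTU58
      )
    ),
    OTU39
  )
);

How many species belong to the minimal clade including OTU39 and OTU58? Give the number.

The MRCA of OTU39 and OTU58 is the node subtending ((OTU16,OTU24),(((OTU43,OTU42),OTU3),(((OTU57,OTU60),OTU11,OTU56),OTU58)),OTU39).
That clade contains 11 terminal taxa: OTU11, OTU16, OTU24, OTU3, OTU39, OTU42, OTU43, OTU56, OTU57, OTU58, OTU60.

11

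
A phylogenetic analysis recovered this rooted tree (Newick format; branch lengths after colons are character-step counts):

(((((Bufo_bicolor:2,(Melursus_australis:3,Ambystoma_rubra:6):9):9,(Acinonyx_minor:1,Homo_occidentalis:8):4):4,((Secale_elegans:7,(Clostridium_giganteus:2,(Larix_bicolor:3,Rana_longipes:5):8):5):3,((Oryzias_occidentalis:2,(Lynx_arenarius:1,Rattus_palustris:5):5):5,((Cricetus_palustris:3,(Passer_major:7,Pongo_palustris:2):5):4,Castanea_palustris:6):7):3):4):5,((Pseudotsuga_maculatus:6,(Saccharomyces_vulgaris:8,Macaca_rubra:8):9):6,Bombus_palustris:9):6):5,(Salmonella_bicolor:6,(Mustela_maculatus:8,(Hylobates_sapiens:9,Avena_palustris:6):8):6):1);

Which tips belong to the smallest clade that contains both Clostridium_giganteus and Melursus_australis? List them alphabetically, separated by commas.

Acinonyx_minor, Ambystoma_rubra, Bufo_bicolor, Castanea_palustris, Clostridium_giganteus, Cricetus_palustris, Homo_occidentalis, Larix_bicolor, Lynx_arenarius, Melursus_australis, Oryzias_occidentalis, Passer_major, Pongo_palustris, Rana_longipes, Rattus_palustris, Secale_elegans

Tracing Clostridium_giganteus: it sits inside (Clostridium_giganteus,(Larix_bicolor,Rana_longipes)).
Tracing Melursus_australis: it sits inside (Melursus_australis,Ambystoma_rubra).
The smallest clade enclosing both is (((Bufo_bicolor,(Melursus_australis,Ambystoma_rubra)),(Acinonyx_minor,Homo_occidentalis)),((Secale_elegans,(Clostridium_giganteus,(Larix_bicolor,Rana_longipes))),((Oryzias_occidentalis,(Lynx_arenarius,Rattus_palustris)),((Cricetus_palustris,(Passer_major,Pongo_palustris)),Castanea_palustris)))); the answer is its 16 terminal taxa in alphabetical order.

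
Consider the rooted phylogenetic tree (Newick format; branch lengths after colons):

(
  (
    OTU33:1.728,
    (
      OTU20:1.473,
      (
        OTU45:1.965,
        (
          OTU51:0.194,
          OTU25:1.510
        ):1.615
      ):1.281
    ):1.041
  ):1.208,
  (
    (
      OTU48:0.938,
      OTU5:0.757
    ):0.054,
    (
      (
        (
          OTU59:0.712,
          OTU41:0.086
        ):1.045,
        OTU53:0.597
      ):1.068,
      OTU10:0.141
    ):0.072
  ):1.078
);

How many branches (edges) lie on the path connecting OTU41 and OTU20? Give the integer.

8

The MRCA of OTU41 and OTU20 is the root of the tree.
From OTU41 up to that node: 5 branches. From OTU20 up to the same node: 3 branches. Total: 5 + 3 = 8.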